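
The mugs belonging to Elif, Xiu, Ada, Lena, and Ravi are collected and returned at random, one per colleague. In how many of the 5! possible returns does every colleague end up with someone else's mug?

Let Aᵢ be the assignments in which colleague i gets their own mug. We want the size of the complement of A₁∪…∪A_5.
By inclusion–exclusion this is Σ_{j=0}^{5} (−1)^j C(5,j)·(5−j)!.
Computing: 120 − 120 + 60 − 20 + 5 − 1 = 44.

44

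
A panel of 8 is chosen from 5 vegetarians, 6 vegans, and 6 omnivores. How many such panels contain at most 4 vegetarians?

24090

Split by how many vegetarians are chosen (0 through 4).
Sum: C(5,0)·C(12,8) + C(5,1)·C(12,7) + C(5,2)·C(12,6) + C(5,3)·C(12,5) + C(5,4)·C(12,4) = 495 + 3960 + 9240 + 7920 + 2475 = 24090.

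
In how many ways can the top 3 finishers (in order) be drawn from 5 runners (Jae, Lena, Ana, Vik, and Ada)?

This is an ordered selection of 3 from 5: P(5,3).
That gives 5 × 4 × 3 = 60.

60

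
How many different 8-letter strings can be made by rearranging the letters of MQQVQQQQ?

MQQVQQQQ has 8 letters with Q appearing 6 times.
Dividing 8! = 40320 by 6! = 720 for the repeated letters gives 56.

56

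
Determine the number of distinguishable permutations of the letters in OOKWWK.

90

Letter multiplicities in OOKWWK: K×2, O×2, W×2.
So there are 6! / (2!·2!·2!) = 90 distinguishable arrangements.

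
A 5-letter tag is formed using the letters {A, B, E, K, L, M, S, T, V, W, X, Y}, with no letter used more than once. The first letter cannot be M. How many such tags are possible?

87120

The first letter has 12−1 = 11 choices (anything except M).
The remaining 4 letters are filled from the other 11 symbols without repetition: 11 × 10 × 9 × 8 = 7920.
Total: 11 × 7920 = 87120.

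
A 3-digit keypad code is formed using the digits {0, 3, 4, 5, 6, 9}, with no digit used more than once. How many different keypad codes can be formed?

This is a permutation of 3 out of 6: P(6,3) = 6!/3!.
That product is 6 × 5 × 4 = 120.

120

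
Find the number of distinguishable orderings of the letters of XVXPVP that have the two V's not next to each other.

There are 6!/(2!·2!·2!) = 90 arrangements of XVXPVP in total.
Arrangements with the V's together: treat VV as one letter, giving (5)!/(2!·2!) = 30.
Hence 90 − 30 = 60.

60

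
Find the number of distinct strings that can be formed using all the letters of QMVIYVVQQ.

10080

Letter multiplicities in QMVIYVVQQ: I×1, M×1, Q×3, V×3, Y×1.
The number of distinct arrangements is 9!/(3!·3!) = 362880/36 = 10080.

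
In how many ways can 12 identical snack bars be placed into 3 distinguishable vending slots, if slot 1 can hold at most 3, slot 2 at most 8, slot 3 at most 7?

Without the upper bounds there are C(14,2) = 91 ways to split 12 among 3 vending slots.
Subtract solutions that violate a single cap (substitute x_i' = x_i − (cap_i+1)): x_1 ≥ 4 gives C(10,2) = 45; x_2 ≥ 9 gives C(5,2) = 10; x_3 ≥ 8 gives C(6,2) = 15. Together 70.
Add back pairs where two caps are both exceeded: 0 + 1 + 0 = 1.
By inclusion–exclusion the count is 91 − 70 + 1 = 22.

22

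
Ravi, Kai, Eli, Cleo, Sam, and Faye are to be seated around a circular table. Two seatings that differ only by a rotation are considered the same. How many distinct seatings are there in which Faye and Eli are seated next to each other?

Treat {Faye, Eli} as one unit (2 internal orders) and seat the resulting 5 units around the table: (4)! circular arrangements.
So 2 × (4)! = 2 × 24 = 48.

48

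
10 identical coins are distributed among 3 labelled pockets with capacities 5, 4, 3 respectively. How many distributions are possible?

By stars and bars, unrestricted non-negative solutions to x_1+…+x_3 = 10 number C(10+2,2) = 66.
Subtract solutions that violate a single cap (substitute x_i' = x_i − (cap_i+1)): x_1 ≥ 6 gives C(6,2) = 15; x_2 ≥ 5 gives C(7,2) = 21; x_3 ≥ 4 gives C(8,2) = 28. Together 64.
Add back pairs where two caps are both exceeded: 0 + 1 + 3 = 4.
By inclusion–exclusion the count is 66 − 64 + 4 = 6.

6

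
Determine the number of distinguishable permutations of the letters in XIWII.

Letter multiplicities in XIWII: I×3, W×1, X×1.
So there are 5! / (3!) = 20 distinguishable arrangements.

20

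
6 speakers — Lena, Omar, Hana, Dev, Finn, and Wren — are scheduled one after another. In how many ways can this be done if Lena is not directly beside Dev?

480

Of the 6! = 720 arrangements, those with Lena and Dev adjacent number 2 × 5! = 240 (treat the pair as a block with 2 internal orders).
Complementary counting: 720 − 240 = 480.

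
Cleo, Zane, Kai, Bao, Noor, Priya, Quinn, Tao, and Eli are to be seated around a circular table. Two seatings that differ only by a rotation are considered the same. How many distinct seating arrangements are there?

40320

Fix one person's seat to break rotational symmetry; the remaining 8 people can be arranged in (8)! = 40320 ways.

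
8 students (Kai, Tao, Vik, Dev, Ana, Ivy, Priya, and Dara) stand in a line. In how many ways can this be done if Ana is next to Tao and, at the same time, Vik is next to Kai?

Treat {Ana,Tao} as one block (2 orders) and {Vik,Kai} as another (2 orders).
That leaves 6 units to arrange: 2 × 2 × 6! = 4 × 720 = 2880.

2880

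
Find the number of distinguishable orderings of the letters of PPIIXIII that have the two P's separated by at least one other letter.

There are 8!/(5!·2!) = 168 arrangements of PPIIXIII in total.
If the two P's are adjacent, glue them into one block, leaving 7 items to arrange: (7)!/(5!) = 42 ways.
Subtracting, 168 − 42 = 126 arrangements keep the P's apart.

126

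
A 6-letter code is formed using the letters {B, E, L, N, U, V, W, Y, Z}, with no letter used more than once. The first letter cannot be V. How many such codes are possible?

The first letter has 9−1 = 8 choices (anything except V).
The remaining 5 letters are filled from the other 8 symbols without repetition: 8 × 7 × 6 × 5 × 4 = 6720.
Total: 8 × 6720 = 53760.

53760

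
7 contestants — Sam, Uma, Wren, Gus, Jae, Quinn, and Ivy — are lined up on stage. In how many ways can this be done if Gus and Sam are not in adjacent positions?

There are 7! = 5040 arrangements in all. If Gus and Sam are adjacent, merging them into one block gives 2·(6)! = 1440 arrangements.
So 5040 − 1440 = 3600 arrangements keep them apart.

3600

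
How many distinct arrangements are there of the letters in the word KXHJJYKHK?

KXHJJYKHK has 9 letters with H appearing twice, J appearing twice, and K appearing 3 times.
The number of distinct arrangements is 9!/(3!·2!·2!) = 362880/24 = 15120.

15120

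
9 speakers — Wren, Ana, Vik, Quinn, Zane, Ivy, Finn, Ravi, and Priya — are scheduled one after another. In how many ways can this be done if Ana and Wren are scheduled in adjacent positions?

Treat {Ana, Wren} as a single unit. There are 8 units to order, and the pair itself can be ordered 2 ways.
So the count is 2·(8)! = 80640.

80640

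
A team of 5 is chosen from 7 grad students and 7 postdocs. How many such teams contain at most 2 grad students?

Split by how many grad students are chosen (0 through 2).
Sum: C(7,0)·C(7,5) + C(7,1)·C(7,4) + C(7,2)·C(7,3) = 21 + 245 + 735 = 1001.

1001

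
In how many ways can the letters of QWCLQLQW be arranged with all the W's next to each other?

420

Treat the 2 copies of W as a single block. The multiset to arrange is then {WW, C, L, L, Q, Q, Q}, 7 items in all.
That gives (7)!/(3!·2!) = 420 arrangements.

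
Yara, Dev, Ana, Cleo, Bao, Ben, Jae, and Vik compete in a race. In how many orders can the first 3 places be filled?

336

There are 8 choices for 1st place, 7 for 2nd, and 6 for 3rd.
That gives 8 × 7 × 6 = 336.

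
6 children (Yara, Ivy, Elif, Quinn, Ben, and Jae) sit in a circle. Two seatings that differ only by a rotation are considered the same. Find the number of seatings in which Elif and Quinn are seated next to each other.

48

Treat {Elif, Quinn} as one unit (2 internal orders) and seat the resulting 5 units around the table: (4)! circular arrangements.
So 2 × (4)! = 2 × 24 = 48.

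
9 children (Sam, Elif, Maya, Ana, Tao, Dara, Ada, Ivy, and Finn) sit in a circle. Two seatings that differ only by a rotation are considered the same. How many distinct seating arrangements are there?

40320

Seat Sam anywhere (absorbing the rotational symmetry), then permute the other 8: (8)! = 40320.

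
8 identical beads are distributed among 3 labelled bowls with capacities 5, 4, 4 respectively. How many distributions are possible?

By stars and bars, unrestricted non-negative solutions to x_1+…+x_3 = 8 number C(8+2,2) = 45.
Subtract solutions that violate a single cap (substitute x_i' = x_i − (cap_i+1)): x_1 ≥ 6 gives C(4,2) = 6; x_2 ≥ 5 gives C(5,2) = 10; x_3 ≥ 5 gives C(5,2) = 10. Together 26.
No two caps can be exceeded simultaneously, so the pair terms are all 0.
By inclusion–exclusion the count is 45 − 26 + 0 = 19.

19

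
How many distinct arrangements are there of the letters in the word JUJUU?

Letter multiplicities in JUJUU: J×2, U×3.
Dividing 5! = 120 by 3!·2! = 12 for the repeated letters gives 10.

10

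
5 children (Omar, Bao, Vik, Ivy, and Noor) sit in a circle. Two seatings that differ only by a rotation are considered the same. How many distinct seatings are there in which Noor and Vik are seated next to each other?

12

Glue Noor and Vik into a block (2 internal orders). Seating 4 units around a circle gives (3)! arrangements.
So 2 × (3)! = 2 × 6 = 12.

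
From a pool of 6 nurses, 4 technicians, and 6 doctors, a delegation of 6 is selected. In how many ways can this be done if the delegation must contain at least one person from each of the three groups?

Unrestricted: C(16,6) = 8008 ways to pick any 6 of the 16.
Selections missing a whole group: no nurses → C(10,6) = 210; no technicians → C(12,6) = 924; no doctors → C(10,6) = 210.
Add back selections omitting two groups (i.e. drawn from a single group): C(6,6) + C(4,6) + C(6,6) = 2.
By inclusion–exclusion: 8008 − 1344 + 2 = 6666.

6666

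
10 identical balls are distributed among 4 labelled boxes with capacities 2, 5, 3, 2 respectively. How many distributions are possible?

Without the upper bounds there are C(13,3) = 286 ways to split 10 among 4 boxes.
Subtract solutions that violate a single cap (substitute x_i' = x_i − (cap_i+1)): x_1 ≥ 3 gives C(10,3) = 120; x_2 ≥ 6 gives C(7,3) = 35; x_3 ≥ 4 gives C(9,3) = 84; x_4 ≥ 3 gives C(10,3) = 120. Together 359.
Add back pairs where two caps are both exceeded: 4 + 20 + 35 + 1 + 4 + 20 = 84.
Subtract triples: 0 + 0 + 1 + 0 = 1.
By inclusion–exclusion the count is 286 − 359 + 84 − 1 = 10.

10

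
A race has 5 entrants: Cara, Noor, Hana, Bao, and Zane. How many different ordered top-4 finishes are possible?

120

This is an ordered selection of 4 from 5: P(5,4).
That gives 5 × 4 × 3 × 2 = 120.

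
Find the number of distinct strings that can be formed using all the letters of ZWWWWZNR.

840

Letter multiplicities in ZWWWWZNR: N×1, R×1, W×4, Z×2.
Dividing 8! = 40320 by 4!·2! = 48 for the repeated letters gives 840.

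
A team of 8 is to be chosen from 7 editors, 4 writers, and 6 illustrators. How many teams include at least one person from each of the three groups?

22813

Unrestricted: C(17,8) = 24310 ways to pick any 8 of the 17.
Selections missing a whole group: no editors → C(10,8) = 45; no writers → C(13,8) = 1287; no illustrators → C(11,8) = 165.
Add back selections omitting two groups (i.e. drawn from a single group): C(7,8) + C(4,8) + C(6,8) = 0.
By inclusion–exclusion: 24310 − 1497 + 0 = 22813.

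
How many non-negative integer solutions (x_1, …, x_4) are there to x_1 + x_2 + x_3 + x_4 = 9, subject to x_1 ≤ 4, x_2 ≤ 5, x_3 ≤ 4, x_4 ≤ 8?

129

By stars and bars, unrestricted non-negative solutions to x_1+…+x_4 = 9 number C(9+3,3) = 220.
Subtract solutions that violate a single cap (substitute x_i' = x_i − (cap_i+1)): x_1 ≥ 5 gives C(7,3) = 35; x_2 ≥ 6 gives C(6,3) = 20; x_3 ≥ 5 gives C(7,3) = 35; x_4 ≥ 9 gives C(3,3) = 1. Together 91.
No two caps can be exceeded simultaneously, so the pair terms are all 0.
By inclusion–exclusion the count is 220 − 91 + 0 = 129.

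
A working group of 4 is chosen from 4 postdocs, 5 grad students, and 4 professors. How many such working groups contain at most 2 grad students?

630

Split by how many grad students are chosen (0 through 2).
Sum: C(5,0)·C(8,4) + C(5,1)·C(8,3) + C(5,2)·C(8,2) = 70 + 280 + 280 = 630.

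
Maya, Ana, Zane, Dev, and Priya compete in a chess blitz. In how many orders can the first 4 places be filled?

This is an ordered selection of 4 from 5: P(5,4).
That gives 5 × 4 × 3 × 2 = 120.

120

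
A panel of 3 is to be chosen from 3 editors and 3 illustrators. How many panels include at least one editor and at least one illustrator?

With no constraint there are C(6,3) = 20 possible selections.
Selections missing a whole group: no editors → C(3,3) = 1; no illustrators → C(3,3) = 1.
Both groups omitted at once is impossible, so 20 − 2 = 18.

18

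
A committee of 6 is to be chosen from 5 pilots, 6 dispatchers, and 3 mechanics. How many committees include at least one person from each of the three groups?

Total 6-person selections from all 14: C(14,6) = 3003.
Subtract selections that omit an entire group: no pilots → C(9,6) = 84; no dispatchers → C(8,6) = 28; no mechanics → C(11,6) = 462.
Add back selections omitting two groups (i.e. drawn from a single group): C(5,6) + C(6,6) + C(3,6) = 1.
By inclusion–exclusion: 3003 − 574 + 1 = 2430.

2430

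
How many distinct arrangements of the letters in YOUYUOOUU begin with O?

420

Fix O in the first position and arrange the remaining 8 letters.
Those 8 letters have O appearing twice, U appearing 4 times, and Y appearing twice, giving (8)!/(4!·2!·2!) = 420.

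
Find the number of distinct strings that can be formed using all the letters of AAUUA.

10

The 5 letters of AAUUA have repeats: A appearing 3 times and U appearing twice.
So there are 5! / (3!·2!) = 10 distinguishable arrangements.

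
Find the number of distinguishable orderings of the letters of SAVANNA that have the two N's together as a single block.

120

Treat the 2 copies of N as a single block. The multiset to arrange is then {NN, A, A, A, S, V}, 6 items in all.
That gives (6)!/(3!) = 120 arrangements.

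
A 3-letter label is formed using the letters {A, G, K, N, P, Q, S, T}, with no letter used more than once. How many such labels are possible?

336

Choose and order 3 of the 8 symbols: the first letter has 8 options, the next 7, then 6.
8 × 7 × 6 = 336.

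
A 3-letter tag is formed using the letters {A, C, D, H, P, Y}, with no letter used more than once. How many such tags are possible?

120

With no repetition, fill the 3 letters in order: 6 choices, then 5, down to 4.
That product is 6 × 5 × 4 = 120.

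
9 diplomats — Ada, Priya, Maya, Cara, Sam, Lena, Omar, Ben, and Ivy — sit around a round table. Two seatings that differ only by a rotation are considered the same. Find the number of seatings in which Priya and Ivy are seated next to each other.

10080

Treat {Priya, Ivy} as one unit (2 internal orders) and seat the resulting 8 units around the table: (7)! circular arrangements.
So 2 × (7)! = 2 × 5040 = 10080.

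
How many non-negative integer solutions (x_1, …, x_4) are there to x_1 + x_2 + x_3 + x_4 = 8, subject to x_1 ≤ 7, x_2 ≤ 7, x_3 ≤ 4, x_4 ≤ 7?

142

Without the upper bounds there are C(11,3) = 165 ways to split 8 among 4 variables.
Subtract solutions that violate a single cap (substitute x_i' = x_i − (cap_i+1)): x_1 ≥ 8 gives C(3,3) = 1; x_2 ≥ 8 gives C(3,3) = 1; x_3 ≥ 5 gives C(6,3) = 20; x_4 ≥ 8 gives C(3,3) = 1. Together 23.
No two caps can be exceeded simultaneously, so the pair terms are all 0.
By inclusion–exclusion the count is 165 − 23 + 0 = 142.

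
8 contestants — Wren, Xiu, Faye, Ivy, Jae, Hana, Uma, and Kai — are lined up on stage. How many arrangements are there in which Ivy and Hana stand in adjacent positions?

10080

Treat {Ivy, Hana} as a single unit. There are 7 units to order, and the pair itself can be ordered 2 ways.
That gives 2 × 7! = 2 × 5040 = 10080.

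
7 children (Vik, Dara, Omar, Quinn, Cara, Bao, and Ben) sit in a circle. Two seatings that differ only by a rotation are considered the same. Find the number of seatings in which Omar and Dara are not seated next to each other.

Without the restriction there are (6)! = 720 seatings.
Seatings with Omar beside Dara: treat them as a block with 2 internal orders, giving 2 × (5)! = 240.
Subtracting, 720 − 240 = 480.

480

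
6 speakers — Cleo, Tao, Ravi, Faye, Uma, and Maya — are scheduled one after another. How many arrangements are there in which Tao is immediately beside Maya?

Glue Tao and Maya into one block (2 internal orders), leaving 5 units to arrange in a row.
That gives 2 × 5! = 2 × 120 = 240.

240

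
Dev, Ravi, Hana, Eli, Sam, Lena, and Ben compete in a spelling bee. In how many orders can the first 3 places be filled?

There are 7 choices for 1st place, 6 for 2nd, and 5 for 3rd.
That gives 7 × 6 × 5 = 210.

210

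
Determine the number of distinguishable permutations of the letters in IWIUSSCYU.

Letter multiplicities in IWIUSSCYU: C×1, I×2, S×2, U×2, W×1, Y×1.
So there are 9! / (2!·2!·2!) = 45360 distinguishable arrangements.

45360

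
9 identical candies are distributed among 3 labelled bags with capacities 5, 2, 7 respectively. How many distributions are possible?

15

Without the upper bounds there are C(11,2) = 55 ways to split 9 among 3 bags.
Subtract solutions that violate a single cap (substitute x_i' = x_i − (cap_i+1)): x_1 ≥ 6 gives C(5,2) = 10; x_2 ≥ 3 gives C(8,2) = 28; x_3 ≥ 8 gives C(3,2) = 3. Together 41.
Add back pairs where two caps are both exceeded: 1 + 0 + 0 = 1.
By inclusion–exclusion the count is 55 − 41 + 1 = 15.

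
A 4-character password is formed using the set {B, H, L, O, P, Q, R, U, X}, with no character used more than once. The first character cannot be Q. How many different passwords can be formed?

2688

The first character has 9−1 = 8 choices (anything except Q).
The remaining 3 characters are filled from the other 8 symbols without repetition: 8 × 7 × 6 = 336.
Total: 8 × 336 = 2688.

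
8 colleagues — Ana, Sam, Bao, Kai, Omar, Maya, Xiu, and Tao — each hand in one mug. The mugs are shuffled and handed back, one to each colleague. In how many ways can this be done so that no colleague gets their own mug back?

14833

Count assignments avoiding every fixed point. For any j of the 8 colleagues fixed to their own mug, the other 8−j can be arranged in (8−j)! ways.
By inclusion–exclusion this is Σ_{j=0}^{8} (−1)^j C(8,j)·(8−j)!.
Computing: 40320 − 40320 + 20160 − 6720 + 1680 − 336 + 56 − 8 + 1 = 14833.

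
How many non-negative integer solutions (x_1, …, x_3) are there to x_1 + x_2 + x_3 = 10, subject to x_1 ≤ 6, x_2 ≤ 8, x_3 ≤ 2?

18

Ignoring the caps, the number of non-negative solutions to x_1+…+x_3 = 10 is C(12,2) = 66.
Subtract solutions that violate a single cap (substitute x_i' = x_i − (cap_i+1)): x_1 ≥ 7 gives C(5,2) = 10; x_2 ≥ 9 gives C(3,2) = 3; x_3 ≥ 3 gives C(9,2) = 36. Together 49.
Add back pairs where two caps are both exceeded: 0 + 1 + 0 = 1.
By inclusion–exclusion the count is 66 − 49 + 1 = 18.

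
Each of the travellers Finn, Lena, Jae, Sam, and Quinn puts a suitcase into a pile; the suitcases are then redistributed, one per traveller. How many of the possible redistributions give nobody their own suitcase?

This is the derangement count D_5: permutations of 5 items with no fixed point.
By inclusion–exclusion this is Σ_{j=0}^{5} (−1)^j C(5,j)·(5−j)!.
Computing: 120 − 120 + 60 − 20 + 5 − 1 = 44.

44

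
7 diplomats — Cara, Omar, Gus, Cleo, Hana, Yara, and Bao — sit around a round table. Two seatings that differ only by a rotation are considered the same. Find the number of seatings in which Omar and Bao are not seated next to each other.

Without the restriction there are (6)! = 720 seatings.
Those with Omar next to Bao: fuse the pair into one unit and seat 6 units around a circle — 2·(5)! = 240.
Subtracting, 720 − 240 = 480.

480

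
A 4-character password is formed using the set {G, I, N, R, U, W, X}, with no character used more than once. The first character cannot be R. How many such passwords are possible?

The first character has 7−1 = 6 choices (anything except R).
The remaining 3 characters are filled from the other 6 symbols without repetition: 6 × 5 × 4 = 120.
Total: 6 × 120 = 720.

720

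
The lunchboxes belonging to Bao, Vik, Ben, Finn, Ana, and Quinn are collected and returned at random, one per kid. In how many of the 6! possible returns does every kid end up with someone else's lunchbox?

265

This is the derangement count D_6: permutations of 6 items with no fixed point.
By inclusion–exclusion this is Σ_{j=0}^{6} (−1)^j C(6,j)·(6−j)!.
Computing: 720 − 720 + 360 − 120 + 30 − 6 + 1 = 265.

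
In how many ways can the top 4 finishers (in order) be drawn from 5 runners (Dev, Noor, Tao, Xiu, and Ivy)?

120

There are 5 choices for 1st place, 4 for 2nd, and so on down to 2 for position 4.
That gives 5 × 4 × 3 × 2 = 120.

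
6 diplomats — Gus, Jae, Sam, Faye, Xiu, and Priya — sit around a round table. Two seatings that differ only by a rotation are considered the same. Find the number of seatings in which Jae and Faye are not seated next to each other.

72

Without the restriction there are (5)! = 120 seatings.
Seatings with Jae beside Faye: treat them as a block with 2 internal orders, giving 2 × (4)! = 48.
Subtracting, 120 − 48 = 72.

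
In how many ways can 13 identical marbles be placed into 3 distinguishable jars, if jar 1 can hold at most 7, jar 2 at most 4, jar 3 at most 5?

10

By stars and bars, unrestricted non-negative solutions to x_1+…+x_3 = 13 number C(13+2,2) = 105.
Subtract solutions that violate a single cap (substitute x_i' = x_i − (cap_i+1)): x_1 ≥ 8 gives C(7,2) = 21; x_2 ≥ 5 gives C(10,2) = 45; x_3 ≥ 6 gives C(9,2) = 36. Together 102.
Add back pairs where two caps are both exceeded: 1 + 0 + 6 = 7.
By inclusion–exclusion the count is 105 − 102 + 7 = 10.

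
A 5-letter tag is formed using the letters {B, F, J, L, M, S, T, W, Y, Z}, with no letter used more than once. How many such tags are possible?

30240

Choose and order 5 of the 10 symbols: the first letter has 10 options, the next 9, and so on down to 6.
That product is 10 × 9 × 8 × 7 × 6 = 30240.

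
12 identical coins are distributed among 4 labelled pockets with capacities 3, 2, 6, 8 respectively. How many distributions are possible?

65

Without the upper bounds there are C(15,3) = 455 ways to split 12 among 4 pockets.
Subtract solutions that violate a single cap (substitute x_i' = x_i − (cap_i+1)): x_1 ≥ 4 gives C(11,3) = 165; x_2 ≥ 3 gives C(12,3) = 220; x_3 ≥ 7 gives C(8,3) = 56; x_4 ≥ 9 gives C(6,3) = 20. Together 461.
Add back pairs where two caps are both exceeded: 56 + 4 + 0 + 10 + 1 + 0 = 71.
By inclusion–exclusion the count is 455 − 461 + 71 = 65.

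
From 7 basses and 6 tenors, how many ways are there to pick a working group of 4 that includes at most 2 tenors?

560

Split by how many tenors are chosen (0 through 2).
Sum: C(6,0)·C(7,4) + C(6,1)·C(7,3) + C(6,2)·C(7,2) = 35 + 210 + 315 = 560.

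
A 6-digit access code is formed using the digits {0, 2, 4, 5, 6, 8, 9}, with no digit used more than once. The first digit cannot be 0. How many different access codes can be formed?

4320

The first digit has 7−1 = 6 choices (anything except 0).
The remaining 5 digits are filled from the other 6 symbols without repetition: 6 × 5 × 4 × 3 × 2 = 720.
Total: 6 × 720 = 4320.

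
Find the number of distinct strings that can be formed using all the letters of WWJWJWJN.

WWJWJWJN has 8 letters with J appearing 3 times and W appearing 4 times.
Dividing 8! = 40320 by 4!·3! = 144 for the repeated letters gives 280.

280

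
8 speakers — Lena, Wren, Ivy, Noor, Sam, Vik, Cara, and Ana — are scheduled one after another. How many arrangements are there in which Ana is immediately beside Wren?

Place the 6 others and the Ana-Wren pair as 7 objects in a line; the pair has 2 internal arrangements.
That gives 2 × 7! = 2 × 5040 = 10080.

10080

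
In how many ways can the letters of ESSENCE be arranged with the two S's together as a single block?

120

Treat the 2 copies of S as a single block. The multiset to arrange is then {SS, C, E, E, E, N}, 6 items in all.
That gives (6)!/(3!) = 120 arrangements.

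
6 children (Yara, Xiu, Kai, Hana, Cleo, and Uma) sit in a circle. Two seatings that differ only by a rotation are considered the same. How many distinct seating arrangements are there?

Fix one person's seat to break rotational symmetry; the remaining 5 people can be arranged in (5)! = 120 ways.

120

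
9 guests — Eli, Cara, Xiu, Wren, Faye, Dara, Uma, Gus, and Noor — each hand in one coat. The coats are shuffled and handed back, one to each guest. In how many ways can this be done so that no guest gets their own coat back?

133496

Let Aᵢ be the assignments in which guest i gets their own coat. We want the size of the complement of A₁∪…∪A_9.
By inclusion–exclusion this is Σ_{j=0}^{9} (−1)^j C(9,j)·(9−j)!.
Computing: 362880 − 362880 + 181440 − 60480 + 15120 − 3024 + 504 − 72 + 9 − 1 = 133496.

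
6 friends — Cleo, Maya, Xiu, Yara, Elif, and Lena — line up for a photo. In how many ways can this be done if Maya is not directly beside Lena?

There are 6! = 720 arrangements in all. If Maya and Lena are adjacent, merging them into one block gives 2·(5)! = 240 arrangements.
Complementary counting: 720 − 240 = 480.

480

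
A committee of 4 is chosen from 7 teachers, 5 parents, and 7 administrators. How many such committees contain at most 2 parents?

3731

Split by how many parents are chosen (0 through 2).
Sum: C(5,0)·C(14,4) + C(5,1)·C(14,3) + C(5,2)·C(14,2) = 1001 + 1820 + 910 = 3731.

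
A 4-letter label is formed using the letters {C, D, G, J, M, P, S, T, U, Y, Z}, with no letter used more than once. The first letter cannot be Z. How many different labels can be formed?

The first letter has 11−1 = 10 choices (anything except Z).
The remaining 3 letters are filled from the other 10 symbols without repetition: 10 × 9 × 8 = 720.
Total: 10 × 720 = 7200.

7200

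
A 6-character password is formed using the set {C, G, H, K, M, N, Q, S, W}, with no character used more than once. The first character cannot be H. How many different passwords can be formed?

53760

The first character has 9−1 = 8 choices (anything except H).
The remaining 5 characters are filled from the other 8 symbols without repetition: 8 × 7 × 6 × 5 × 4 = 6720.
Total: 8 × 6720 = 53760.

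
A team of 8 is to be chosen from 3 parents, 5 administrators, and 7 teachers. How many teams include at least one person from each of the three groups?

5894

Unrestricted: C(15,8) = 6435 ways to pick any 8 of the 15.
Subtract selections that omit an entire group: no parents → C(12,8) = 495; no administrators → C(10,8) = 45; no teachers → C(8,8) = 1.
Add back selections omitting two groups (i.e. drawn from a single group): C(3,8) + C(5,8) + C(7,8) = 0.
By inclusion–exclusion: 6435 − 541 + 0 = 5894.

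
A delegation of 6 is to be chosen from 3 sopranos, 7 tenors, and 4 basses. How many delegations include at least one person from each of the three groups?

2331

Total 6-person selections from all 14: C(14,6) = 3003.
Selections missing a whole group: no sopranos → C(11,6) = 462; no tenors → C(7,6) = 7; no basses → C(10,6) = 210.
Add back selections omitting two groups (i.e. drawn from a single group): C(3,6) + C(7,6) + C(4,6) = 7.
By inclusion–exclusion: 3003 − 679 + 7 = 2331.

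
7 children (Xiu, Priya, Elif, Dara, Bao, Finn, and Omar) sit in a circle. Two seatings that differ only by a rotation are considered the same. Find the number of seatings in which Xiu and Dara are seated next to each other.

Glue Xiu and Dara into a block (2 internal orders). Seating 6 units around a circle gives (5)! arrangements.
So 2 × (5)! = 2 × 120 = 240.

240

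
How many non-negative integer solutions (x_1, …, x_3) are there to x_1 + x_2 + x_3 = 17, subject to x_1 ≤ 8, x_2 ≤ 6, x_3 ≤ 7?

15

By stars and bars, unrestricted non-negative solutions to x_1+…+x_3 = 17 number C(17+2,2) = 171.
Subtract solutions that violate a single cap (substitute x_i' = x_i − (cap_i+1)): x_1 ≥ 9 gives C(10,2) = 45; x_2 ≥ 7 gives C(12,2) = 66; x_3 ≥ 8 gives C(11,2) = 55. Together 166.
Add back pairs where two caps are both exceeded: 3 + 1 + 6 = 10.
By inclusion–exclusion the count is 171 − 166 + 10 = 15.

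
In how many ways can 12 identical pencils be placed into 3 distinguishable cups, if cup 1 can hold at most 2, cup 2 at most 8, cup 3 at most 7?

15

Without the upper bounds there are C(14,2) = 91 ways to split 12 among 3 cups.
Subtract solutions that violate a single cap (substitute x_i' = x_i − (cap_i+1)): x_1 ≥ 3 gives C(11,2) = 55; x_2 ≥ 9 gives C(5,2) = 10; x_3 ≥ 8 gives C(6,2) = 15. Together 80.
Add back pairs where two caps are both exceeded: 1 + 3 + 0 = 4.
By inclusion–exclusion the count is 91 − 80 + 4 = 15.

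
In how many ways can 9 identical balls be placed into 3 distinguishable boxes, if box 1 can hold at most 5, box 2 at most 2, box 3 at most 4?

6

By stars and bars, unrestricted non-negative solutions to x_1+…+x_3 = 9 number C(9+2,2) = 55.
Subtract solutions that violate a single cap (substitute x_i' = x_i − (cap_i+1)): x_1 ≥ 6 gives C(5,2) = 10; x_2 ≥ 3 gives C(8,2) = 28; x_3 ≥ 5 gives C(6,2) = 15. Together 53.
Add back pairs where two caps are both exceeded: 1 + 0 + 3 = 4.
By inclusion–exclusion the count is 55 − 53 + 4 = 6.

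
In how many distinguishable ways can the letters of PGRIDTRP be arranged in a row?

10080

The 8 letters of PGRIDTRP have repeats: P appearing twice and R appearing twice.
Dividing 8! = 40320 by 2!·2! = 4 for the repeated letters gives 10080.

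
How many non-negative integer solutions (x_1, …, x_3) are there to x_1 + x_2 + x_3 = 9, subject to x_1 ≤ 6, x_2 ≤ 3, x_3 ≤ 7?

25

Ignoring the caps, the number of non-negative solutions to x_1+…+x_3 = 9 is C(11,2) = 55.
Subtract solutions that violate a single cap (substitute x_i' = x_i − (cap_i+1)): x_1 ≥ 7 gives C(4,2) = 6; x_2 ≥ 4 gives C(7,2) = 21; x_3 ≥ 8 gives C(3,2) = 3. Together 30.
No two caps can be exceeded simultaneously, so the pair terms are all 0.
By inclusion–exclusion the count is 55 − 30 + 0 = 25.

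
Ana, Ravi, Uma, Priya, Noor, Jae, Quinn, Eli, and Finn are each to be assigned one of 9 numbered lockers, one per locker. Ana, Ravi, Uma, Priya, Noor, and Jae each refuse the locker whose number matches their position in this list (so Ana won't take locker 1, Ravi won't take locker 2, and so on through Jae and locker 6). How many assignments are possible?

Let Aᵢ (for 1 ≤ i ≤ 6) be the placements that put person i in their forbidden locker. Any j of these fix j positions, leaving (9−j)! ways to fill the rest, and there are C(6,j) ways to pick which j.
By inclusion–exclusion, the number of valid placements is Σ_{j=0}^{6} (−1)^j C(6,j)·(9−j)!.
Computing: 362880 − 241920 + 75600 − 14400 + 1800 − 144 + 6 = 183822.

183822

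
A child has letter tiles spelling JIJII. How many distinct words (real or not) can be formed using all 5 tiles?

10

The 5 letters of JIJII have repeats: I appearing 3 times and J appearing twice.
Dividing 5! = 120 by 3!·2! = 12 for the repeated letters gives 10.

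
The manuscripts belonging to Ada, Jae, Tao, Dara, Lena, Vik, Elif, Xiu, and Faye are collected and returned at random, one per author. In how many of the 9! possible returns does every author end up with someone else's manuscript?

133496

This is the derangement count D_9: permutations of 9 items with no fixed point.
By inclusion–exclusion this is Σ_{j=0}^{9} (−1)^j C(9,j)·(9−j)!.
Computing: 362880 − 362880 + 181440 − 60480 + 15120 − 3024 + 504 − 72 + 9 − 1 = 133496.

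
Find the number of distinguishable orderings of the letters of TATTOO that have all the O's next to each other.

Treat the 2 copies of O as a single block. The multiset to arrange is then {OO, A, T, T, T}, 5 items in all.
That gives (5)!/(3!) = 20 arrangements.

20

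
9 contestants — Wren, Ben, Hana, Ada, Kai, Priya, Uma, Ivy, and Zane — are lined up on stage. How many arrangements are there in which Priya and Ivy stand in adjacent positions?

Place the 7 others and the Priya-Ivy pair as 8 objects in a line; the pair has 2 internal arrangements.
So the count is 2·(8)! = 80640.

80640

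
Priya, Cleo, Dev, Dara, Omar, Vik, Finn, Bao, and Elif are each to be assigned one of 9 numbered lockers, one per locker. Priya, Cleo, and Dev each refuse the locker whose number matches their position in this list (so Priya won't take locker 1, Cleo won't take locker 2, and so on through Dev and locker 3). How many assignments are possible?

Let Aᵢ (for i ∈ {1, 2, 3}) be the placements that put person i in their forbidden locker. Any j of these fix j positions, leaving (9−j)! ways to fill the rest, and there are C(3,j) ways to pick which j.
By inclusion–exclusion, the number of valid placements is Σ_{j=0}^{3} (−1)^j C(3,j)·(9−j)!.
Computing: 362880 − 120960 + 15120 − 720 = 256320.

256320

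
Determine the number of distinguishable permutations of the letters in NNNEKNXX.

840

Letter multiplicities in NNNEKNXX: E×1, K×1, N×4, X×2.
Dividing 8! = 40320 by 4!·2! = 48 for the repeated letters gives 840.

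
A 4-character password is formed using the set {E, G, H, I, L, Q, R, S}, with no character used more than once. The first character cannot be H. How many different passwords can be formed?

1470

The first character has 8−1 = 7 choices (anything except H).
The remaining 3 characters are filled from the other 7 symbols without repetition: 7 × 6 × 5 = 210.
Total: 7 × 210 = 1470.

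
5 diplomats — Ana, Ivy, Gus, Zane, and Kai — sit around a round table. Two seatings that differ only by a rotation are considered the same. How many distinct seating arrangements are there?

24

Fix one person's seat to break rotational symmetry; the remaining 4 people can be arranged in (4)! = 24 ways.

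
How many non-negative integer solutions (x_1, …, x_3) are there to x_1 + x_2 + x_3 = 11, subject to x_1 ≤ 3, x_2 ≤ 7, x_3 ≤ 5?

Without the upper bounds there are C(13,2) = 78 ways to split 11 among 3 variables.
Subtract solutions that violate a single cap (substitute x_i' = x_i − (cap_i+1)): x_1 ≥ 4 gives C(9,2) = 36; x_2 ≥ 8 gives C(5,2) = 10; x_3 ≥ 6 gives C(7,2) = 21. Together 67.
Add back pairs where two caps are both exceeded: 0 + 3 + 0 = 3.
By inclusion–exclusion the count is 78 − 67 + 3 = 14.

14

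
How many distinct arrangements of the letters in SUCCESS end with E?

60

With the last slot taken by E, it remains to arrange the other 6 letters (SUCCSS).
Those 6 letters have C appearing twice and S appearing 3 times, giving (6)!/(3!·2!) = 60.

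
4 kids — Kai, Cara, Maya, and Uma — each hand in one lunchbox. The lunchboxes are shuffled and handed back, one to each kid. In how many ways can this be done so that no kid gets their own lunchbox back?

9

Count assignments avoiding every fixed point. For any j of the 4 kids fixed to their own lunchbox, the other 4−j can be arranged in (4−j)! ways.
By inclusion–exclusion this is Σ_{j=0}^{4} (−1)^j C(4,j)·(4−j)!.
Computing: 24 − 24 + 12 − 4 + 1 = 9.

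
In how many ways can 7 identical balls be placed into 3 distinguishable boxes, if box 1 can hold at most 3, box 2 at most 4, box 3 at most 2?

6

Without the upper bounds there are C(9,2) = 36 ways to split 7 among 3 boxes.
Subtract solutions that violate a single cap (substitute x_i' = x_i − (cap_i+1)): x_1 ≥ 4 gives C(5,2) = 10; x_2 ≥ 5 gives C(4,2) = 6; x_3 ≥ 3 gives C(6,2) = 15. Together 31.
Add back pairs where two caps are both exceeded: 0 + 1 + 0 = 1.
By inclusion–exclusion the count is 36 − 31 + 1 = 6.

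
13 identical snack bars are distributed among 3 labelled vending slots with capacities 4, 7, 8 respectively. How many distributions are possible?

25

Without the upper bounds there are C(15,2) = 105 ways to split 13 among 3 vending slots.
Subtract solutions that violate a single cap (substitute x_i' = x_i − (cap_i+1)): x_1 ≥ 5 gives C(10,2) = 45; x_2 ≥ 8 gives C(7,2) = 21; x_3 ≥ 9 gives C(6,2) = 15. Together 81.
Add back pairs where two caps are both exceeded: 1 + 0 + 0 = 1.
By inclusion–exclusion the count is 105 − 81 + 1 = 25.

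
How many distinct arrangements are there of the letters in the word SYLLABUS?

The 8 letters of SYLLABUS have repeats: L appearing twice and S appearing twice.
So there are 8! / (2!·2!) = 10080 distinguishable arrangements.

10080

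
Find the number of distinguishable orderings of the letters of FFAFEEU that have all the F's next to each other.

60

Treat the 3 copies of F as a single block. The multiset to arrange is then {FFF, A, E, E, U}, 5 items in all.
That gives (5)!/(2!) = 60 arrangements.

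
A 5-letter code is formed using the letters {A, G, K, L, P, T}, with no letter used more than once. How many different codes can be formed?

720

This is a permutation of 5 out of 6: P(6,5) = 6!/1!.
That product is 6 × 5 × 4 × 3 × 2 = 720.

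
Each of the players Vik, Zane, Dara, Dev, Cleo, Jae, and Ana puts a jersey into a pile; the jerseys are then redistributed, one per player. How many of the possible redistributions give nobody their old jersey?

1854

Let Aᵢ be the assignments in which player i gets their old jersey. We want the size of the complement of A₁∪…∪A_7.
By inclusion–exclusion this is Σ_{j=0}^{7} (−1)^j C(7,j)·(7−j)!.
Computing: 5040 − 5040 + 2520 − 840 + 210 − 42 + 7 − 1 = 1854.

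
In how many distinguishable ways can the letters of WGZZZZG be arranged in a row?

WGZZZZG has 7 letters with G appearing twice and Z appearing 4 times.
So there are 7! / (4!·2!) = 105 distinguishable arrangements.

105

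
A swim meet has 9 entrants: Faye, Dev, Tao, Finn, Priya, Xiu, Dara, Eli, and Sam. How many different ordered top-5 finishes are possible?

There are 9 choices for 1st place, 8 for 2nd, and so on down to 5 for position 5.
That gives 9 × 8 × 7 × 6 × 5 = 15120.

15120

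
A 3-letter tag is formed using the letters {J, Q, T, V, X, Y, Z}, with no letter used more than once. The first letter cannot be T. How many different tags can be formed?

180

The first letter has 7−1 = 6 choices (anything except T).
The remaining 2 letters are filled from the other 6 symbols without repetition: 6 × 5 = 30.
Total: 6 × 30 = 180.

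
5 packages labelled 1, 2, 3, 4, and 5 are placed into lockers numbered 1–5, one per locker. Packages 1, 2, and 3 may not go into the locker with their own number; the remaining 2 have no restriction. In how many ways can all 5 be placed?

Let Aᵢ (for i ∈ {1, 2, 3}) be the placements that put package i in its forbidden locker. Any j of these fix j positions, leaving (5−j)! ways to fill the rest, and there are C(3,j) ways to pick which j.
By inclusion–exclusion, the number of valid placements is Σ_{j=0}^{3} (−1)^j C(3,j)·(5−j)!.
Computing: 120 − 72 + 18 − 2 = 64.

64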